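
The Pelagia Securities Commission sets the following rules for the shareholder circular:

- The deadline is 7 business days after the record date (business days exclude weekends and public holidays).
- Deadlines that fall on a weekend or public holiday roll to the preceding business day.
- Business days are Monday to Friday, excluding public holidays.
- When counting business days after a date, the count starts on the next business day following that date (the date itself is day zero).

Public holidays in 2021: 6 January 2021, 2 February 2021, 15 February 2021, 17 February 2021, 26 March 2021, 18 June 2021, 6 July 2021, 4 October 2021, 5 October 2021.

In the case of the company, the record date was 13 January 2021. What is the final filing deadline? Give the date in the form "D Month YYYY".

Starting the day after 13 January 2021 and counting 7 business days lands on 22 January 2021.
22 January 2021 (Friday) is already a business day.
So the filing is due 22 January 2021.

22 January 2021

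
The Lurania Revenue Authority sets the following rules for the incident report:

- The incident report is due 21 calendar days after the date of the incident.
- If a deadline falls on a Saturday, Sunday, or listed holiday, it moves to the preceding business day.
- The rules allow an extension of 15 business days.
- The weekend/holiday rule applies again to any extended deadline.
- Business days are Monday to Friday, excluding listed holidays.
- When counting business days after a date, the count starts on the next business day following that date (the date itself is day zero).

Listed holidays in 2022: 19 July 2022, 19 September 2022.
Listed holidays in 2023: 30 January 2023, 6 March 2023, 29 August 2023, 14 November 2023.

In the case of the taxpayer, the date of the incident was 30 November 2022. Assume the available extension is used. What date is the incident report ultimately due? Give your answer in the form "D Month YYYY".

From 30 November 2022, 21 calendar days later is 21 December 2022.
21 December 2022 (Wednesday) is already a business day.
Counting 15 further business days from 21 December 2022 reaches 11 January 2023.
11 January 2023 is a Wednesday and not a listed holiday, so it stands.
So the filing is due 11 January 2023.

11 January 2023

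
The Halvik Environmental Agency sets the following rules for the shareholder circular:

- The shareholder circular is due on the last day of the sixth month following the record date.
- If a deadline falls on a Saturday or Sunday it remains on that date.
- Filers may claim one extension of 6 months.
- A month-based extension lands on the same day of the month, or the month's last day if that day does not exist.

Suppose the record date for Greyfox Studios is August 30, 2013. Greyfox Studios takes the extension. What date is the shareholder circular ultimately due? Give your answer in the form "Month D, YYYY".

August 28, 2014

The sixth month after August 30, 2013 is February 2014, whose last day is February 28, 2014.
February 28, 2014 is a Friday; no weekend or holiday adjustment applies.
The 6 months extension carries February 28, 2014 to August 28, 2014.
August 28, 2014 falls on a Thursday. The rules make no weekend/holiday allowance, so it remains August 28, 2014.
Deadline: August 28, 2014.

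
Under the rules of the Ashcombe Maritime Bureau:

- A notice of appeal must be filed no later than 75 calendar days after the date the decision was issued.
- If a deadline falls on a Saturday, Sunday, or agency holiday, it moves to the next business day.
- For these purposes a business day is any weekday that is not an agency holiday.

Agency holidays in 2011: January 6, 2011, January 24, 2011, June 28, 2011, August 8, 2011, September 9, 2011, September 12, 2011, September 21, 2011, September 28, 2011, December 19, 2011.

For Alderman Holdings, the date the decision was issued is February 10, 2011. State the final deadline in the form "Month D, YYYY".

April 26, 2011

75 calendar days after February 10, 2011 is April 26, 2011.
April 26, 2011 falls on a Tuesday, which is a business day, so no adjustment is needed.
The final due date is April 26, 2011.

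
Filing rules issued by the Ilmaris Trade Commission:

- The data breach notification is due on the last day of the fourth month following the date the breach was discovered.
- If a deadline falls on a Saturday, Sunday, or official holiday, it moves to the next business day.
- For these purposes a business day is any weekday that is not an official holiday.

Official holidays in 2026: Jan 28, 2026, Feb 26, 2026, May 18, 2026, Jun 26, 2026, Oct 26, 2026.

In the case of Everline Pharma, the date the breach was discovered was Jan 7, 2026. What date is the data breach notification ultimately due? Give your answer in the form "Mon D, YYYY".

Jun 1, 2026

4 months after Jan 7, 2026 falls in May 2026; the last day of that month is May 31, 2026.
May 31, 2026 falls on a Sunday. Rolling to the next business day gives Jun 1, 2026, a Monday.
So the filing is due Jun 1, 2026.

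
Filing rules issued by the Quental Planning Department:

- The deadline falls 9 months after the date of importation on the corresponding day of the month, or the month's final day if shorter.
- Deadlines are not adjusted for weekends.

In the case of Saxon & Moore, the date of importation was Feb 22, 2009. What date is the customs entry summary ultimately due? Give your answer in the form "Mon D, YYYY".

Nov 22, 2009

9 months from Feb 22, 2009 is Nov 22, 2009.
Nov 22, 2009 is a Sunday; no weekend or holiday adjustment applies.
The final due date is Nov 22, 2009.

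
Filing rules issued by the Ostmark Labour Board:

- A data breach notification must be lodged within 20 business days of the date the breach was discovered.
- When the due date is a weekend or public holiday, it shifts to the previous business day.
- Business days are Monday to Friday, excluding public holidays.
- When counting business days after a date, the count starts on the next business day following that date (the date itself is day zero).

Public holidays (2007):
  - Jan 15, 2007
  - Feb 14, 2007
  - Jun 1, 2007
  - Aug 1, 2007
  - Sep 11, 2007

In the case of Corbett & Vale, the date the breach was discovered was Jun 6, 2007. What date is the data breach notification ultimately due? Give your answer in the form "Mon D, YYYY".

Jul 4, 2007

Starting the day after Jun 6, 2007 and counting 20 business days lands on Jul 4, 2007.
Since Jul 4, 2007 is a Wednesday and not a holiday, the date is unchanged.
Final deadline: Jul 4, 2007.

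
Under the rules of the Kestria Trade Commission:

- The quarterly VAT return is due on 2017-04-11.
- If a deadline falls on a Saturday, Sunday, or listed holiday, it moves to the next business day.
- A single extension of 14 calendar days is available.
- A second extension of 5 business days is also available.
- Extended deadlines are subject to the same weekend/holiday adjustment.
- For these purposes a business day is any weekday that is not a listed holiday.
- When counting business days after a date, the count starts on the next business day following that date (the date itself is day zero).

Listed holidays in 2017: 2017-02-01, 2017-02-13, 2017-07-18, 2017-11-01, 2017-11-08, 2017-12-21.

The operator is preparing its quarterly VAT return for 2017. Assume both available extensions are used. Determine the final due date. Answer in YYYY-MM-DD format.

Start from the fixed due date, 2017-04-11.
2017-04-11 is a Tuesday and not a listed holiday, so it stands.
Add the 14 calendar-day extension to 2017-04-11: 2017-04-25.
2017-04-25 is a Tuesday and not a listed holiday, so it stands.
Counting 5 further business days from 2017-04-25 reaches 2017-05-02.
2017-05-02 (Tuesday) is already a business day.
So the filing is due 2017-05-02.

2017-05-02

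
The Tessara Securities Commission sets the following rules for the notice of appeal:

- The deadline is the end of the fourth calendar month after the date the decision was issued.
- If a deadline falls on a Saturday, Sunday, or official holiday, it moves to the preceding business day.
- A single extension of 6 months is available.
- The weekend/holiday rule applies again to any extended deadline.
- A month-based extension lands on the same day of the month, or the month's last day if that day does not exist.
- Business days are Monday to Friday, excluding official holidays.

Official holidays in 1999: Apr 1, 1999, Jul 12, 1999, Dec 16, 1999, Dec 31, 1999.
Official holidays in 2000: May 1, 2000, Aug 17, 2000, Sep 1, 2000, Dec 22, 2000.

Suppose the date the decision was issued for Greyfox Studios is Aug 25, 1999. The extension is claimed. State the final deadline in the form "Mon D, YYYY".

4 months after Aug 25, 1999 falls in December 1999; the last day of that month is Dec 31, 1999.
Dec 31, 1999 is a listed holiday; the preceding business day is Dec 30, 1999 (Thursday).
The 6 months extension carries Dec 30, 1999 to Jun 30, 2000.
Since Jun 30, 2000 is a Friday and not a holiday, the date is unchanged.
Final deadline: Jun 30, 2000.

Jun 30, 2000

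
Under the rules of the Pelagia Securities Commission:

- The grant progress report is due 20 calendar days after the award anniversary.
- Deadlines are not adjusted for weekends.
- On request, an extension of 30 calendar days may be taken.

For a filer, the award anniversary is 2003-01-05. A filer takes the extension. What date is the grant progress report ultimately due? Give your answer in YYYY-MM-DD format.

2003-02-24

20 calendar days after 2003-01-05 is 2003-01-25.
No adjustment is made for weekends or holidays, so 2003-01-25 stands.
Add the 30 calendar-day extension to 2003-01-25: 2003-02-24.
No adjustment is made for weekends or holidays, so 2003-02-24 stands.
Deadline: 2003-02-24.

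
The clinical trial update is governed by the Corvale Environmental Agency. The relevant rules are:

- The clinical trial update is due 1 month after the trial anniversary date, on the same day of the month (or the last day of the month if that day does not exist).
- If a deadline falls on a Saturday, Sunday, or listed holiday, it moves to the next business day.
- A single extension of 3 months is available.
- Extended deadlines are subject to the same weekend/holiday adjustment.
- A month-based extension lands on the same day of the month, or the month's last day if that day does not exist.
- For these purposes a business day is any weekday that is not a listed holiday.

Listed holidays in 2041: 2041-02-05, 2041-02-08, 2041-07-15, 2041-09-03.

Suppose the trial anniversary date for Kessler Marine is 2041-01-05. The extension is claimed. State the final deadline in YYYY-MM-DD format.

2041-05-06

1 month from 2041-01-05 is 2041-02-05.
Because 2041-02-05 is a listed holiday, the deadline becomes 2041-02-06 (Wednesday).
Applying the 3 months extension: 3 months after 2041-02-06 is 2041-05-06.
2041-05-06 falls on a Monday, which is a business day, so no adjustment is needed.
So the filing is due 2041-05-06.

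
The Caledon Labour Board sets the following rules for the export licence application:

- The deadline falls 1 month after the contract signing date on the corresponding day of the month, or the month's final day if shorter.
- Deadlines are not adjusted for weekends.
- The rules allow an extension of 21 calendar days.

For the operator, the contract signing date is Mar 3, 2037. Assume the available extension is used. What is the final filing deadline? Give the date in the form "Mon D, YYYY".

Apr 24, 2037

Moving 1 month forward from Mar 3, 2037 on the corresponding day gives Apr 3, 2037.
Apr 3, 2037 is a Friday; no weekend or holiday adjustment applies.
With the 21-day extension, Apr 3, 2037 becomes Apr 24, 2037.
No adjustment is made for weekends or holidays, so Apr 24, 2037 stands.
The final due date is Apr 24, 2037.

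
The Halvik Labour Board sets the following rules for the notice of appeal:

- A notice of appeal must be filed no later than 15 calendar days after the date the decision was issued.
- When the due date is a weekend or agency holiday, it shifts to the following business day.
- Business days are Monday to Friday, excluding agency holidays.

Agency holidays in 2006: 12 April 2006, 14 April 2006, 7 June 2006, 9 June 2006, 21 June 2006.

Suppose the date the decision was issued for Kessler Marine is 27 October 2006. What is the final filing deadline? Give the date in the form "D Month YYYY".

From 27 October 2006, 15 calendar days later is 11 November 2006.
11 November 2006 falls on a Saturday. Rolling to the next business day gives 13 November 2006, a Monday.
Deadline: 13 November 2006.

13 November 2006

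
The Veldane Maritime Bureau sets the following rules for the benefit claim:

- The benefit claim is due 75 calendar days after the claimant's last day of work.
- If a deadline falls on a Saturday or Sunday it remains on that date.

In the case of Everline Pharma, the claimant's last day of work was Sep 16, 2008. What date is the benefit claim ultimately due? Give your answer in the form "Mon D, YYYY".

Trigger date Sep 16, 2008 + 75 calendar days = Nov 30, 2008.
Nov 30, 2008 falls on a Sunday. The rules make no weekend/holiday allowance, so it remains Nov 30, 2008.
So the filing is due Nov 30, 2008.

Nov 30, 2008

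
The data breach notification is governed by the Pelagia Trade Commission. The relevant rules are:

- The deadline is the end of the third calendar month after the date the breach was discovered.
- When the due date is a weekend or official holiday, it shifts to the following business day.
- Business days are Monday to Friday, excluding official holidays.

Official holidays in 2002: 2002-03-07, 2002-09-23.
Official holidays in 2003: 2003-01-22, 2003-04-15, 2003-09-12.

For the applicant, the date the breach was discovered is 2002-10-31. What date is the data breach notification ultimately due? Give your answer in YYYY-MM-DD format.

2003-01-31

The third month after 2002-10-31 is January 2003, whose last day is 2003-01-31.
2003-01-31 (Friday) is already a business day.
So the filing is due 2003-01-31.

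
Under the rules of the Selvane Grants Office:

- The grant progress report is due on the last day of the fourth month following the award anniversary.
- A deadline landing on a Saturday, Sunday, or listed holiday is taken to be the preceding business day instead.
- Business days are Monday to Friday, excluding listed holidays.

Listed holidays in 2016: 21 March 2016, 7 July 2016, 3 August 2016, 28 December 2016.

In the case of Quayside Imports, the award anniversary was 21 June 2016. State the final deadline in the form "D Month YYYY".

31 October 2016

The fourth month after 21 June 2016 is October 2016, whose last day is 31 October 2016.
Since 31 October 2016 is a Monday and not a holiday, the date is unchanged.
So the filing is due 31 October 2016.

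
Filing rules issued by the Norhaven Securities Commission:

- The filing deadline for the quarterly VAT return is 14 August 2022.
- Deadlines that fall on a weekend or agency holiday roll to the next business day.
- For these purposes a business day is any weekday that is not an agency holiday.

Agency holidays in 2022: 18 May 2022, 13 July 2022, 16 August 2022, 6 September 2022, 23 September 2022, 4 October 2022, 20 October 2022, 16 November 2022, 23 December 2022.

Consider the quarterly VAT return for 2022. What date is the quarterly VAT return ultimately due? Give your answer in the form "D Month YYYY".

15 August 2022

Start from the fixed due date, 14 August 2022.
14 August 2022 falls on a Sunday. Rolling to the next business day gives 15 August 2022, a Monday.
The final due date is 15 August 2022.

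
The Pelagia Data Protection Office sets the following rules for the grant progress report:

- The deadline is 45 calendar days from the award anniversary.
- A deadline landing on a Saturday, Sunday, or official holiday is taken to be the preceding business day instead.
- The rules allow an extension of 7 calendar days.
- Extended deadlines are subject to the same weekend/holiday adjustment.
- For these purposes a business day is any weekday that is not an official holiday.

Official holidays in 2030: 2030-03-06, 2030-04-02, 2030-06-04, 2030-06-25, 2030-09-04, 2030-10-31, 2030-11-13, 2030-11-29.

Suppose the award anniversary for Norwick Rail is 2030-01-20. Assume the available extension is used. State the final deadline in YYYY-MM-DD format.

2030-03-12

Trigger date 2030-01-20 + 45 calendar days = 2030-03-06.
2030-03-06 is a listed holiday; the preceding business day is 2030-03-05 (Tuesday).
With the 7-day extension, 2030-03-05 becomes 2030-03-12.
2030-03-12 is a Tuesday and not a listed holiday, so it stands.
So the filing is due 2030-03-12.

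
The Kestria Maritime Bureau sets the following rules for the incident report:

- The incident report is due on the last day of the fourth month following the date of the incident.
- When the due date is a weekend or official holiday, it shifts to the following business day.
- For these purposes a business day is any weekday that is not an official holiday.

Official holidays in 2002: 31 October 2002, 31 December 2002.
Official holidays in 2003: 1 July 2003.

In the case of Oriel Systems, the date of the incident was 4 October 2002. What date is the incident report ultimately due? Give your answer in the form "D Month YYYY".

28 February 2003

4 months after 4 October 2002 is February 2003; that month ends on 28 February 2003.
28 February 2003 is a Friday and not a listed holiday, so it stands.
Deadline: 28 February 2003.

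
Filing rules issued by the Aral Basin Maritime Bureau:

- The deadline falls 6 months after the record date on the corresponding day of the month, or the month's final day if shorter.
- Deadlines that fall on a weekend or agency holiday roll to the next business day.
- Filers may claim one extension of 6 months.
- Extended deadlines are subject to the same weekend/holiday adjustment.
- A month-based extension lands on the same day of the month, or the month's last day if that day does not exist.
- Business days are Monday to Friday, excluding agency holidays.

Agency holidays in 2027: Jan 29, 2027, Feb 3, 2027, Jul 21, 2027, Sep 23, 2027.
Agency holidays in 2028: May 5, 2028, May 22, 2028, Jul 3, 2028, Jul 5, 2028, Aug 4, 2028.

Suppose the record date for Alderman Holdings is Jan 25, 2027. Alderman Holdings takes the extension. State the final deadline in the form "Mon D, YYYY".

Jan 26, 2028

6 months after Jan 25, 2027, on the same day of the month, is Jul 25, 2027.
Because Jul 25, 2027 is a Sunday, the deadline becomes Jul 26, 2027 (Monday).
The 6 months extension carries Jul 26, 2027 to Jan 26, 2028.
Jan 26, 2028 falls on a Wednesday, which is a business day, so no adjustment is needed.
So the filing is due Jan 26, 2028.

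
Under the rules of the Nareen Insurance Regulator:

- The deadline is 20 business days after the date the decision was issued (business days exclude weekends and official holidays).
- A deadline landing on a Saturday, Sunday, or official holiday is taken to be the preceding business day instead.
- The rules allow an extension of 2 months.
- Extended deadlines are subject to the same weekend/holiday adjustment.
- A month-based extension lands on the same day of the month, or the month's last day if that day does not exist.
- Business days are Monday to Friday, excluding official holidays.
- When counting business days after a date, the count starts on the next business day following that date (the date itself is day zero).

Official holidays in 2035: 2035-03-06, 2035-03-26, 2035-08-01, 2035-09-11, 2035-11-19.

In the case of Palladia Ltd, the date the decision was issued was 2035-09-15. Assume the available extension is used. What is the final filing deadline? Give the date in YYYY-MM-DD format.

2035-12-12

Starting the day after 2035-09-15 and counting 20 business days lands on 2035-10-12.
2035-10-12 is a Friday and not a listed holiday, so it stands.
The 2 months extension carries 2035-10-12 to 2035-12-12.
2035-12-12 falls on a Wednesday, which is a business day, so no adjustment is needed.
So the filing is due 2035-12-12.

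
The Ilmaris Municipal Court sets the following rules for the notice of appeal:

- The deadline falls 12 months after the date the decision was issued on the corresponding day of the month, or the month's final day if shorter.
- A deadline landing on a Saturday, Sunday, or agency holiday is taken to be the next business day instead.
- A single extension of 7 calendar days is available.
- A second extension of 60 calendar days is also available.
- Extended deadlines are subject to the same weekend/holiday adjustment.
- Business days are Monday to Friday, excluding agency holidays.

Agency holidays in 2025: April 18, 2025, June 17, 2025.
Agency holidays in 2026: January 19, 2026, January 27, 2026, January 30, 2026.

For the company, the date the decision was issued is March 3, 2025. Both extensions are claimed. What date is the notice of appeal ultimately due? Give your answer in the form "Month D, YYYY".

Moving 12 months forward from March 3, 2025 on the corresponding day gives March 3, 2026.
March 3, 2026 is a Tuesday and not a listed holiday, so it stands.
The 7-calendar-day extension moves the deadline from March 3, 2026 to March 10, 2026.
Since March 10, 2026 is a Tuesday and not a holiday, the date is unchanged.
The 60-calendar-day extension moves the deadline from March 10, 2026 to May 9, 2026.
May 9, 2026 is a Saturday; the next business day is May 11, 2026 (Monday).
Deadline: May 11, 2026.

May 11, 2026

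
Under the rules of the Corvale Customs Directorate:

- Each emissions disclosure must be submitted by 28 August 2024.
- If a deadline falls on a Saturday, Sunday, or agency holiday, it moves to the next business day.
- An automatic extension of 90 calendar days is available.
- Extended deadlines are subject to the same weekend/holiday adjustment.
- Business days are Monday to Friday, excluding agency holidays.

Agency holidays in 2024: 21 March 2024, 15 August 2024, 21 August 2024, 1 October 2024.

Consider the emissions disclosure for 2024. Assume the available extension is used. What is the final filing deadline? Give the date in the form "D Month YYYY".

26 November 2024

The statutory due date is 28 August 2024.
28 August 2024 falls on a Wednesday, which is a business day, so no adjustment is needed.
The 90-calendar-day extension moves the deadline from 28 August 2024 to 26 November 2024.
Since 26 November 2024 is a Tuesday and not a holiday, the date is unchanged.
Deadline: 26 November 2024.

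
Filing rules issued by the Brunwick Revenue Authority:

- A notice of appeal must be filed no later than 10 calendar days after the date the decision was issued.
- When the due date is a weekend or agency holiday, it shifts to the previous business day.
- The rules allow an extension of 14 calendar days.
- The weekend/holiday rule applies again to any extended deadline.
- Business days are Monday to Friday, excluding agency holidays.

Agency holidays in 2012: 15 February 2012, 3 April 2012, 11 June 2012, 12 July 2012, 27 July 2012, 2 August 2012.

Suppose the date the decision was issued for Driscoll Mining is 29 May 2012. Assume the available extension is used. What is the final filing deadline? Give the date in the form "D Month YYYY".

22 June 2012

10 calendar days after 29 May 2012 is 8 June 2012.
8 June 2012 (Friday) is already a business day.
With the 14-day extension, 8 June 2012 becomes 22 June 2012.
Since 22 June 2012 is a Friday and not a holiday, the date is unchanged.
So the filing is due 22 June 2012.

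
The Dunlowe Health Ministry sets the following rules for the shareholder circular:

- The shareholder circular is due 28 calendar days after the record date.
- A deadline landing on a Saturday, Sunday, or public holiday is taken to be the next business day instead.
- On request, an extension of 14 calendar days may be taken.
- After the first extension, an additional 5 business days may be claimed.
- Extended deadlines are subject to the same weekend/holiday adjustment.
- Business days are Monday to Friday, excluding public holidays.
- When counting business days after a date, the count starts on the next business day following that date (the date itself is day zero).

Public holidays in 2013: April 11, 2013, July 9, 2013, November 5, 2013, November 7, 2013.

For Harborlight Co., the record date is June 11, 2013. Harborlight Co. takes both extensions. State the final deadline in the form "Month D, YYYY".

28 calendar days after June 11, 2013 is July 9, 2013.
July 9, 2013 is a listed holiday; the next business day is July 10, 2013 (Wednesday).
The 14-calendar-day extension moves the deadline from July 10, 2013 to July 24, 2013.
July 24, 2013 falls on a Wednesday, which is a business day, so no adjustment is needed.
Counting 5 further business days from July 24, 2013 reaches July 31, 2013.
Since July 31, 2013 is a Wednesday and not a holiday, the date is unchanged.
So the filing is due July 31, 2013.

July 31, 2013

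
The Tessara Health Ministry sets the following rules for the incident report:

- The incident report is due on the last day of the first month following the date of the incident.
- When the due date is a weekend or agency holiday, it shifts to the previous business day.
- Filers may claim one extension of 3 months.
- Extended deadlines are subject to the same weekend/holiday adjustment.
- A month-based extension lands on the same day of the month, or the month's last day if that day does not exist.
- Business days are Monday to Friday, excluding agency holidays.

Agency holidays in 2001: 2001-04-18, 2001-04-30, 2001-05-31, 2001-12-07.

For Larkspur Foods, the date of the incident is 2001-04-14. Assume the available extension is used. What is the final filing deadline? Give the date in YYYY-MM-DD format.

2001-08-30

1 month after 2001-04-14 is May 2001; that month ends on 2001-05-31.
Because 2001-05-31 is a listed holiday, the deadline becomes 2001-05-30 (Wednesday).
The 3 months extension carries 2001-05-30 to 2001-08-30.
2001-08-30 (Thursday) is already a business day.
The final due date is 2001-08-30.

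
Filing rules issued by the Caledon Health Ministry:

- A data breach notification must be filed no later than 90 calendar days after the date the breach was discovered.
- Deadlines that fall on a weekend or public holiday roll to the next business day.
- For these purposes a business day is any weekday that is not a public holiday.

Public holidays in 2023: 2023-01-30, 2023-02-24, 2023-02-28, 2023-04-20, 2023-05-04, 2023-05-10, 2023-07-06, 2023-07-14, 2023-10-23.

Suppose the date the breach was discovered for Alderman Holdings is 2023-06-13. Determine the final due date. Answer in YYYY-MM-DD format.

2023-09-11

From 2023-06-13, 90 calendar days later is 2023-09-11.
2023-09-11 is a Monday and not a listed holiday, so it stands.
So the filing is due 2023-09-11.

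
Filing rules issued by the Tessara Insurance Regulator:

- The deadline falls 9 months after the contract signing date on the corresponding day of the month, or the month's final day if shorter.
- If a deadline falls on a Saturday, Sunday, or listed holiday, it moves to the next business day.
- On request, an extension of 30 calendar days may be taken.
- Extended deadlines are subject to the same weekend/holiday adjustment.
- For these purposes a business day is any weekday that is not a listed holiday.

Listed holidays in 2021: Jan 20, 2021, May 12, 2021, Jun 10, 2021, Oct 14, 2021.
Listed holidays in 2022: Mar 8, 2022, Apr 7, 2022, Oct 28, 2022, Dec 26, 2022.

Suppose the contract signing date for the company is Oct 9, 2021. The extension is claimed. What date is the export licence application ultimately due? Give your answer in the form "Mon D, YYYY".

Moving 9 months forward from Oct 9, 2021 on the corresponding day gives Jul 9, 2022.
Jul 9, 2022 falls on a Saturday. Rolling to the next business day gives Jul 11, 2022, a Monday.
Add the 30 calendar-day extension to Jul 11, 2022: Aug 10, 2022.
Aug 10, 2022 (Wednesday) is already a business day.
Final deadline: Aug 10, 2022.

Aug 10, 2022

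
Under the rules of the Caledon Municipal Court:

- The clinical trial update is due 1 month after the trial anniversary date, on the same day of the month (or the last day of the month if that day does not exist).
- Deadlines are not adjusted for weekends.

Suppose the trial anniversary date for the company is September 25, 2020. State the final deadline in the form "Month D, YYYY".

October 25, 2020

1 month after September 25, 2020, on the same day of the month, is October 25, 2020.
October 25, 2020 falls on a Sunday. The rules make no weekend/holiday allowance, so it remains October 25, 2020.
So the filing is due October 25, 2020.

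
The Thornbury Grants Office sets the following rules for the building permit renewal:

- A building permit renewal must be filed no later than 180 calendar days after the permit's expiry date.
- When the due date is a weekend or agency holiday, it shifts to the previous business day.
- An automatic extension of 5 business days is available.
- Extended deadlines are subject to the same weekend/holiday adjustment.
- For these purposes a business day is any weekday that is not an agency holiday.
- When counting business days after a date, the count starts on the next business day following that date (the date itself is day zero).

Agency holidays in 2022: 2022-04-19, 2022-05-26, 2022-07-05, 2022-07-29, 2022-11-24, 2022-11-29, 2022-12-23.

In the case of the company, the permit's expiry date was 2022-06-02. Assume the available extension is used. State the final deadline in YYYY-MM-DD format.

Trigger date 2022-06-02 + 180 calendar days = 2022-11-29.
2022-11-29 is a listed holiday; the preceding business day is 2022-11-28 (Monday).
The 5-business-day extension runs from 2022-11-28 to 2022-12-06.
Since 2022-12-06 is a Tuesday and not a holiday, the date is unchanged.
Deadline: 2022-12-06.

2022-12-06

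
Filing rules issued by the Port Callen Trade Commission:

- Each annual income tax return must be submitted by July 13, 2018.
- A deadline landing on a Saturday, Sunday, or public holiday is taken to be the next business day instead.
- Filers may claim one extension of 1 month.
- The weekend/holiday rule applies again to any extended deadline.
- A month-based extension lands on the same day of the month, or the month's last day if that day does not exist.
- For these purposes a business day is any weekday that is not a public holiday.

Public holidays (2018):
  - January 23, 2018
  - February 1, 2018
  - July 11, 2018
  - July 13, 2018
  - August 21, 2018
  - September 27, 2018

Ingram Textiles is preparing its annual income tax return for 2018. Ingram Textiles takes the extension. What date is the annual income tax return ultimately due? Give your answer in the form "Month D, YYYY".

August 16, 2018

The statutory due date is July 13, 2018.
July 13, 2018 falls on a listed holiday. Rolling to the next business day gives July 16, 2018, a Monday.
The 1 month extension carries July 16, 2018 to August 16, 2018.
Since August 16, 2018 is a Thursday and not a holiday, the date is unchanged.
Final deadline: August 16, 2018.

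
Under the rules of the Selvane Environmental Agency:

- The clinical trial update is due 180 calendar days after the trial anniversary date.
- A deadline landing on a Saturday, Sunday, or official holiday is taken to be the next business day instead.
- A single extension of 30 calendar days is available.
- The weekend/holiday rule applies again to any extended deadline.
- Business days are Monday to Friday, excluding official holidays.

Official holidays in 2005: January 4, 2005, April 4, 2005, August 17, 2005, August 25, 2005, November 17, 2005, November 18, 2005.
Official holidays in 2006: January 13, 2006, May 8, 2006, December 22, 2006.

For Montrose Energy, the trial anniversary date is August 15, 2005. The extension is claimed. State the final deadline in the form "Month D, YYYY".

March 15, 2006

Adding 180 calendar days to August 15, 2005 gives February 11, 2006.
February 11, 2006 is a Saturday; the next business day is February 13, 2006 (Monday).
Applying the 30-calendar-day extension: February 13, 2006 + 30 days = March 15, 2006.
Since March 15, 2006 is a Wednesday and not a holiday, the date is unchanged.
The final due date is March 15, 2006.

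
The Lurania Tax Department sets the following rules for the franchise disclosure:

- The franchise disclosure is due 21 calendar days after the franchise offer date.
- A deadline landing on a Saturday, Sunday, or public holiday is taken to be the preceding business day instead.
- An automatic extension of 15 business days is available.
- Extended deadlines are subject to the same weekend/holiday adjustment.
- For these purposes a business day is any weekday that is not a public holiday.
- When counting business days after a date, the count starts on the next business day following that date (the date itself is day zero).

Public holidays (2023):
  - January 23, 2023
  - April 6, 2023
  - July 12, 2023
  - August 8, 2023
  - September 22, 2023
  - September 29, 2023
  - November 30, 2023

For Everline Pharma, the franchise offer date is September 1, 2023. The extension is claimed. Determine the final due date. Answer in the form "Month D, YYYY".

Adding 21 calendar days to September 1, 2023 gives September 22, 2023.
September 22, 2023 is a listed holiday; the preceding business day is September 21, 2023 (Thursday).
Counting 15 further business days from September 21, 2023 reaches October 16, 2023.
October 16, 2023 is a Monday and not a listed holiday, so it stands.
Deadline: October 16, 2023.

October 16, 2023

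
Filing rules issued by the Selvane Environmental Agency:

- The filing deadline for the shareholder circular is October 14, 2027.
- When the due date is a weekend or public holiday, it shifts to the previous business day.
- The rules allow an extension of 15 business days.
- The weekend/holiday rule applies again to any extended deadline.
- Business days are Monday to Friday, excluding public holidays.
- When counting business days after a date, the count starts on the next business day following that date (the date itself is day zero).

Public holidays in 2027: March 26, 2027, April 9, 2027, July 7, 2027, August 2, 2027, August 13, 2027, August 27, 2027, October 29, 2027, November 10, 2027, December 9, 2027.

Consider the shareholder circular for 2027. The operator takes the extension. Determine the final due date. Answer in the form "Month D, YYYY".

November 5, 2027

Start from the fixed due date, October 14, 2027.
October 14, 2027 is a Thursday and not a listed holiday, so it stands.
Applying the 15-business-day extension: 15 business days after October 14, 2027 is November 5, 2027.
November 5, 2027 is a Friday and not a listed holiday, so it stands.
Final deadline: November 5, 2027.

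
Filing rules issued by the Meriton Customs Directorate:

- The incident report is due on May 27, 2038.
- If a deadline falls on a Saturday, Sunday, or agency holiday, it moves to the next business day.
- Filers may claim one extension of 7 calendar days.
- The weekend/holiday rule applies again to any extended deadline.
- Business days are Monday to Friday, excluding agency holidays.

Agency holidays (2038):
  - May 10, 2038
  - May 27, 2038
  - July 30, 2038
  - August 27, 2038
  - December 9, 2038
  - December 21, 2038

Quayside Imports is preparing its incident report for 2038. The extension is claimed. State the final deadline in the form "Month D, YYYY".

The stated deadline is May 27, 2038.
May 27, 2038 is a listed holiday; the next business day is May 28, 2038 (Friday).
Applying the 7-calendar-day extension: May 28, 2038 + 7 days = June 4, 2038.
June 4, 2038 (Friday) is already a business day.
Deadline: June 4, 2038.

June 4, 2038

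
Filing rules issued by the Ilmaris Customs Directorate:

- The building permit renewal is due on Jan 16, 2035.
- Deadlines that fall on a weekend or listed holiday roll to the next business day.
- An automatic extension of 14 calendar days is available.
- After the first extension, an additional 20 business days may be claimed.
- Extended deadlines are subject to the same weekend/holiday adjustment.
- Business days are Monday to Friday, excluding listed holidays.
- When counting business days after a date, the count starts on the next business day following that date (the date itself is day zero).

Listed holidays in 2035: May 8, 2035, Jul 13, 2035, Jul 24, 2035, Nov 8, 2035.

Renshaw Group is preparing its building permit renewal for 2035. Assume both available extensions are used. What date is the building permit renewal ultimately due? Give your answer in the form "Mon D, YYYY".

Feb 27, 2035

Start from the fixed due date, Jan 16, 2035.
Jan 16, 2035 (Tuesday) is already a business day.
Add the 14 calendar-day extension to Jan 16, 2035: Jan 30, 2035.
Jan 30, 2035 is a Tuesday and not a listed holiday, so it stands.
Applying the 20-business-day extension: 20 business days after Jan 30, 2035 is Feb 27, 2035.
Feb 27, 2035 (Tuesday) is already a business day.
Deadline: Feb 27, 2035.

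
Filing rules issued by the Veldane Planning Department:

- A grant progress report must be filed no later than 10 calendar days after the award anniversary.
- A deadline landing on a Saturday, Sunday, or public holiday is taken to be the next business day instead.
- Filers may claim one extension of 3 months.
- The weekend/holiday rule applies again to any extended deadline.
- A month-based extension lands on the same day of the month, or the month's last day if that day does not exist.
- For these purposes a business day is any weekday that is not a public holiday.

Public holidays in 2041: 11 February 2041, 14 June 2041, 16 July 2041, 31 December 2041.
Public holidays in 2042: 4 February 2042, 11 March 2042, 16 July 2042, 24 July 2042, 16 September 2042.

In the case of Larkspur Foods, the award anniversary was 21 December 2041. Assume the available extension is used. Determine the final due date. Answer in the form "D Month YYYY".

Trigger date 21 December 2041 + 10 calendar days = 31 December 2041.
31 December 2041 is a listed holiday; the next business day is 1 January 2042 (Wednesday).
The 3 months extension carries 1 January 2042 to 1 April 2042.
1 April 2042 falls on a Tuesday, which is a business day, so no adjustment is needed.
The final due date is 1 April 2042.

1 April 2042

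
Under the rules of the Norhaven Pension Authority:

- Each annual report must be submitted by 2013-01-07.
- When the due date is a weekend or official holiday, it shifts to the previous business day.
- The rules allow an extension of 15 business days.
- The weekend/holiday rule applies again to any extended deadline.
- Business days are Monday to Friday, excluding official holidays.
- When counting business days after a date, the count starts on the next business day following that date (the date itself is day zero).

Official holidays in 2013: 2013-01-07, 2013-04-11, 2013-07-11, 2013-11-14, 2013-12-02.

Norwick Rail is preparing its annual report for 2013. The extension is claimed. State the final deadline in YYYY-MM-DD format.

The statutory due date is 2013-01-07.
2013-01-07 is a listed holiday, so it moves to the preceding business day, 2013-01-04 (Friday).
The 15-business-day extension runs from 2013-01-04 to 2013-01-28.
2013-01-28 falls on a Monday, which is a business day, so no adjustment is needed.
Deadline: 2013-01-28.

2013-01-28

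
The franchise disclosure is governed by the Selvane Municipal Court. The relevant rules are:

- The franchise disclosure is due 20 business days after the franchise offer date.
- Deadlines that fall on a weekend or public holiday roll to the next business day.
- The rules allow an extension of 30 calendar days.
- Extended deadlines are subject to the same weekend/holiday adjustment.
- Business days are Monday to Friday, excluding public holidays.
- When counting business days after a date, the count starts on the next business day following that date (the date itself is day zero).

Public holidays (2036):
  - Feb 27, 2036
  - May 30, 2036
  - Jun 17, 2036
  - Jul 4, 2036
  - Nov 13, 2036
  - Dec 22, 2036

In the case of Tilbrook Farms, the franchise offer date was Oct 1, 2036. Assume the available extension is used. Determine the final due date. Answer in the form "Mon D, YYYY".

Nov 28, 2036

20 business days after Oct 1, 2036, excluding weekends and holidays, is Oct 29, 2036.
Oct 29, 2036 (Wednesday) is already a business day.
Applying the 30-calendar-day extension: Oct 29, 2036 + 30 days = Nov 28, 2036.
Nov 28, 2036 (Friday) is already a business day.
The final due date is Nov 28, 2036.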